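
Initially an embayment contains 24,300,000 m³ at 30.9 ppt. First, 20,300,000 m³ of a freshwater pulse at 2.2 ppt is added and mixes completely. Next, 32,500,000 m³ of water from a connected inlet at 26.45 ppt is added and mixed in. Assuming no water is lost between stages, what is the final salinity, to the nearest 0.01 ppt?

Weighted by volume,
Initial salt = 24,300,000×30.9 = 750,870,000
After stage 1: salt = 750,870,000 + 20,300,000×2.2 = 795,530,000; volume = 44,600,000 m³; S = 17.837 ppt
After stage 2: salt = 795,530,000 + 32,500,000×26.45 = 1,655,155,000; volume = 77,100,000 m³
S = 1,655,155,000 / 77,100,000 = 21.4676 ppt

21.47 ppt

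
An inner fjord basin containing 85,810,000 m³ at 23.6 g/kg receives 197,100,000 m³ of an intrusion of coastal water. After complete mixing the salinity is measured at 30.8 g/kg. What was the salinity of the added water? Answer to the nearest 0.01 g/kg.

Salt balance: 85,810,000×23.6 + 197,100,000×S = 282,910,000×30.8
2,025,116,000 + 197,100,000·S = 8,713,628,000
S = (8,713,628,000 − 2,025,116,000) / 197,100,000 = 33.9346 g/kg

33.93 g/kg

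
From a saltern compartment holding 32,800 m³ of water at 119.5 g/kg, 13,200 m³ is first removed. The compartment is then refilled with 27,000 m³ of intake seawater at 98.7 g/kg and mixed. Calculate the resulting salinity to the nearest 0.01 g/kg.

107.45 g/kg

Remaining after removal: 19,600 m³ at 119.5 g/kg (salt = 2,342,200)
After addition: salt = 2,342,200 + 27,000×98.7 = 5,007,100; volume = 46,600 m³
S = 5,007,100 / 46,600 = 107.4485 g/kg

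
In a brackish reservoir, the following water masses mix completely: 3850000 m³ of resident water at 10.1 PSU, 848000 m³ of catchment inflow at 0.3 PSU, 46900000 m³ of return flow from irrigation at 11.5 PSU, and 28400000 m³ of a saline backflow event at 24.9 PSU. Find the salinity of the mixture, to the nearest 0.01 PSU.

16.07 PSU

Conserving salt mass:
salt = 3,850,000×10.1 + 848,000×0.3 + 46,900,000×11.5 + 28,400,000×24.9 = 38,885,000 + 254,400 + 539,350,000 + 707,160,000 = 1,285,649,400
volume = 3,850,000 + 848,000 + 46,900,000 + 28,400,000 = 79,998,000 m³
S = 1,285,649,400 / 79,998,000 = 16.071 PSU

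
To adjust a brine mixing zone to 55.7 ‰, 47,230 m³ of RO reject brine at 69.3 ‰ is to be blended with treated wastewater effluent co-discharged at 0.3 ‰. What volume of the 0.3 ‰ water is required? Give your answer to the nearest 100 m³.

Salt balance: 47,230×69.3 + V×0.3 = (47,230+V)×55.7
3,273,039 + 0.3V = 2,630,711 + 55.7V
642,328 = 55.4V
V = 11,594.37 m³

11600 m³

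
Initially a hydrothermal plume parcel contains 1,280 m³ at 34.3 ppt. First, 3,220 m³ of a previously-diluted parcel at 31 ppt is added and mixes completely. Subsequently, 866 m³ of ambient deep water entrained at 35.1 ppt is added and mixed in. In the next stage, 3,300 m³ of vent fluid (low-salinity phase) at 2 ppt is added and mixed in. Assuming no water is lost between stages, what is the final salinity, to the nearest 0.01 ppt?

Salt balance:
Initial salt = 1,280×34.3 = 43,904
After stage 1: salt = 43,904 + 3,220×31 = 143,724; volume = 4,500 m³; S = 31.939 ppt
After stage 2: salt = 143,724 + 866×35.1 = 174,120.6; volume = 5,366 m³; S = 32.449 ppt
After stage 3: salt = 174,120.6 + 3,300×2 = 180,720.6; volume = 8,666 m³
S = 180,720.6 / 8,666 = 20.854 ppt

20.85 ppt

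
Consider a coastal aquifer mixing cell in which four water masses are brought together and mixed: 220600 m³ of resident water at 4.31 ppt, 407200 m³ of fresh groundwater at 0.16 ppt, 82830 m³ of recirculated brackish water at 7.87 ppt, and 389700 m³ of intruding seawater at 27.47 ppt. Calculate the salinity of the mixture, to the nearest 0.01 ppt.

Mass of salt is conserved:
salt = 220,600×4.31 + 407,200×0.16 + 82,830×7.87 + 389,700×27.47 = 950,786 + 65,152 + 651,872.1 + 10,705,059 = 12,372,869.1
volume = 220,600 + 407,200 + 82,830 + 389,700 = 1,100,330 m³
S = 12,372,869.1 / 1,100,330 = 11.2447 ppt

11.24 ppt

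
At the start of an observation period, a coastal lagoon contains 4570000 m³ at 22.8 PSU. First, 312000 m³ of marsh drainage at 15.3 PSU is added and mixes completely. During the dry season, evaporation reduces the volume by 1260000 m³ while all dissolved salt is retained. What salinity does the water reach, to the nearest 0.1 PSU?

After mixing: salt = 4,570,000×22.8 + 312,000×15.3 = 108,969,600; volume = 4,882,000 m³
After evaporation: salt unchanged = 108,969,600; volume = 4,882,000 − 1,260,000 = 3,622,000 m³
S = 108,969,600 / 3,622,000 = 30.0855 PSU

30.1 PSU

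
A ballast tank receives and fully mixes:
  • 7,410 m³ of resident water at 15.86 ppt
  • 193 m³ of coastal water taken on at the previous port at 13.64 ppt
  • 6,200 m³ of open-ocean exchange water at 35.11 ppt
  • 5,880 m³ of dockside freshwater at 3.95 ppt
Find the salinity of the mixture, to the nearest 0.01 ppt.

By conservation of dissolved salt,
salt = 7,410×15.86 + 193×13.64 + 6,200×35.11 + 5,880×3.95 = 117,522.6 + 2,632.52 + 217,682 + 23,226 = 361,063.12
volume = 7,410 + 193 + 6,200 + 5,880 = 19,683 m³
S = 361,063.12 / 19,683 = 18.3439 ppt

18.34 ppt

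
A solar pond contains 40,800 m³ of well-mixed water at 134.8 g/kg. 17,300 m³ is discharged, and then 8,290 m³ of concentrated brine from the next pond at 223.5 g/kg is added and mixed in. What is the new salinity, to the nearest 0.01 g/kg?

Remaining after removal: 23,500 m³ at 134.8 g/kg (salt = 3,167,800)
After addition: salt = 3,167,800 + 8,290×223.5 = 5,020,615; volume = 31,790 m³
S = 5,020,615 / 31,790 = 157.9306 g/kg

157.93 g/kg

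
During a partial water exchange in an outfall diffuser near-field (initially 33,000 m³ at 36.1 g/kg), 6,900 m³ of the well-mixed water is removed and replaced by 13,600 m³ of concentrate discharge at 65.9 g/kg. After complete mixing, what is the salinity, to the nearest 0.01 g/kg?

46.31 g/kg

Remaining after removal: 26,100 m³ at 36.1 g/kg (salt = 942,210)
After addition: salt = 942,210 + 13,600×65.9 = 1,838,450; volume = 39,700 m³
S = 1,838,450 / 39,700 = 46.3086 g/kg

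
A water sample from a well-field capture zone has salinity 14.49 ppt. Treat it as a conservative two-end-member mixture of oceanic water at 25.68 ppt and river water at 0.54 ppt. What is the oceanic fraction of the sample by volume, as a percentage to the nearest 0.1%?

Let g be the oceanic fraction. Salt balance per unit volume:
g×25.68 + (1−g)×0.54 = 14.49
g = (14.49 − 0.54) / (25.68 − 0.54) = 13.95/25.14 = 0.5549

55.5%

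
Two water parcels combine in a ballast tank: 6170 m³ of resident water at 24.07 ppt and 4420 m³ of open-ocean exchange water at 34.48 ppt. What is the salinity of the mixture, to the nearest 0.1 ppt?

28.4 ppt

Salt balance:
salt = 6,170×24.07 + 4,420×34.48 = 148,511.9 + 152,401.6 = 300,913.5
volume = 6,170 + 4,420 = 10,590 m³
S = 300,913.5 / 10,590 = 28.415 ppt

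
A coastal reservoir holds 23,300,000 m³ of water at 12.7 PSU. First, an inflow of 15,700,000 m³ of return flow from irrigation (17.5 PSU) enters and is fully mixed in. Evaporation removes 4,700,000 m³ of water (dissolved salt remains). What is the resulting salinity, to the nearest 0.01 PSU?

16.64 PSU

After mixing: salt = 23,300,000×12.7 + 15,700,000×17.5 = 570,660,000; volume = 39,000,000 m³
After evaporation: salt unchanged = 570,660,000; volume = 39,000,000 − 4,700,000 = 34,300,000 m³
S = 570,660,000 / 34,300,000 = 16.6373 PSU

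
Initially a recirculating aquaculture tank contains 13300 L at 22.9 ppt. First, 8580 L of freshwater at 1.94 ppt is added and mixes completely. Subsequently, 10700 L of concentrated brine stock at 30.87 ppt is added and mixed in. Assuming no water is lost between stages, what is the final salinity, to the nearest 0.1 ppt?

20.0 ppt

Salt balance:
Initial salt = 13,300×22.9 = 304,570
After stage 1: salt = 304,570 + 8,580×1.94 = 321,215.2; volume = 21,880 L; S = 14.681 ppt
After stage 2: salt = 321,215.2 + 10,700×30.87 = 651,524.2; volume = 32,580 L
S = 651,524.2 / 32,580 = 19.9977 ppt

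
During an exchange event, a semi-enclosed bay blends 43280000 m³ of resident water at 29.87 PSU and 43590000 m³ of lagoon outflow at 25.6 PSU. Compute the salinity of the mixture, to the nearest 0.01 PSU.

27.73 PSU

Salt balance:
salt = 43,280,000×29.87 + 43,590,000×25.6 = 1,292,773,600 + 1,115,904,000 = 2,408,677,600
volume = 43,280,000 + 43,590,000 = 86,870,000 m³
S = 2,408,677,600 / 86,870,000 = 27.7274 PSU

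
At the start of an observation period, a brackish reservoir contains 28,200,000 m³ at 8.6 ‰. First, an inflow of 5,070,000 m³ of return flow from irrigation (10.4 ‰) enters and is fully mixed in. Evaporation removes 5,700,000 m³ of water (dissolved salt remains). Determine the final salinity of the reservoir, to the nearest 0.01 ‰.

10.71 ‰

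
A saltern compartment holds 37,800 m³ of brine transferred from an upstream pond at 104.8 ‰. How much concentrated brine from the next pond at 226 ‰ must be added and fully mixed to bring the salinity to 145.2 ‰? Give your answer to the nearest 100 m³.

Salt balance: 37,800×104.8 + V×226 = (37,800+V)×145.2
3,961,440 + 226V = 5,488,560 + 145.2V
1,527,120 = 80.8V
V = 18,900 m³

18900 m³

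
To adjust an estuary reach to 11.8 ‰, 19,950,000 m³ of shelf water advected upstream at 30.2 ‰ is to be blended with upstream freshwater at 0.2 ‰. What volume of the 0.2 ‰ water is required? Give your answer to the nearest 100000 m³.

31600000 m³

Salt balance: 19,950,000×30.2 + V×0.2 = (19,950,000+V)×11.8
602,490,000 + 0.2V = 235,410,000 + 11.8V
367,080,000 = 11.6V
V = 31,644,827.59 m³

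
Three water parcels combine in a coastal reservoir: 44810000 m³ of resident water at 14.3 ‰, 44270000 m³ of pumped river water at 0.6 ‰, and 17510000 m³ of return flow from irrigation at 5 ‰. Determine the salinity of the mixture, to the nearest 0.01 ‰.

Salt balance:
salt = 44,810,000×14.3 + 44,270,000×0.6 + 17,510,000×5 = 640,783,000 + 26,562,000 + 87,550,000 = 754,895,000
volume = 44,810,000 + 44,270,000 + 17,510,000 = 106,590,000 m³
S = 754,895,000 / 106,590,000 = 7.0822 ‰

7.08 ‰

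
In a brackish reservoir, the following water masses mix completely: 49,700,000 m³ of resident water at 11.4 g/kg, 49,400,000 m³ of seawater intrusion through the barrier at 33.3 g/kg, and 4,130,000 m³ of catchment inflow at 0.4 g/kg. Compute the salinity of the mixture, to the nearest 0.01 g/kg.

Conserving salt mass:
salt = 49,700,000×11.4 + 49,400,000×33.3 + 4,130,000×0.4 = 566,580,000 + 1,645,020,000 + 1,652,000 = 2,213,252,000
volume = 49,700,000 + 49,400,000 + 4,130,000 = 103,230,000 m³
S = 2,213,252,000 / 103,230,000 = 21.44 g/kg

21.44 g/kg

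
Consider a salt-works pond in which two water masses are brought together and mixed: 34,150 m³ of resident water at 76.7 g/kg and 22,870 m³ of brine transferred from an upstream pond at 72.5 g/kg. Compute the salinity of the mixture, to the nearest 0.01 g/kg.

75.02 g/kg

Conserving salt mass:
salt = 34,150×76.7 + 22,870×72.5 = 2,619,305 + 1,658,075 = 4,277,380
volume = 34,150 + 22,870 = 57,020 m³
S = 4,277,380 / 57,020 = 75.0154 g/kg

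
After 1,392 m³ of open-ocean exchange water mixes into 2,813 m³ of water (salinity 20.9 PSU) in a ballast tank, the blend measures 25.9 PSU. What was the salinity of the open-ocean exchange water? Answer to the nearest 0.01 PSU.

Salt balance: 2,813×20.9 + 1,392×S = 4,205×25.9
58,791.7 + 1,392·S = 108,909.5
S = (108,909.5 − 58,791.7) / 1,392 = 36.0042 PSU

36.00 PSU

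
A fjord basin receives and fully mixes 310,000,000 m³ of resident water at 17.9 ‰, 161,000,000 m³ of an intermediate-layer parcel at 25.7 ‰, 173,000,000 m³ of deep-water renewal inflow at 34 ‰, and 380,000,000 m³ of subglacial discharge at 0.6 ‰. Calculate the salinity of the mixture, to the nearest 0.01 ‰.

Total salt / total volume:
salt = 310,000,000×17.9 + 161,000,000×25.7 + 173,000,000×34 + 380,000,000×0.6 = 5,549,000,000 + 4,137,700,000 + 5,882,000,000 + 228,000,000 = 15,796,700,000
volume = 310,000,000 + 161,000,000 + 173,000,000 + 380,000,000 = 1,024,000,000 m³
S = 15,796,700,000 / 1,024,000,000 = 15.4265 ‰

15.43 ‰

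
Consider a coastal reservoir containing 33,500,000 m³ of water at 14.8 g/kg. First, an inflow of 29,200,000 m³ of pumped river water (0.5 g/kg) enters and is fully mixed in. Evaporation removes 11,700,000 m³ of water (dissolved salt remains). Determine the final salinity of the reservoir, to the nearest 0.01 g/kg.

After mixing: salt = 33,500,000×14.8 + 29,200,000×0.5 = 510,400,000; volume = 62,700,000 m³
After evaporation: salt unchanged = 510,400,000; volume = 62,700,000 − 11,700,000 = 51,000,000 m³
S = 510,400,000 / 51,000,000 = 10.0078 g/kg

10.01 g/kg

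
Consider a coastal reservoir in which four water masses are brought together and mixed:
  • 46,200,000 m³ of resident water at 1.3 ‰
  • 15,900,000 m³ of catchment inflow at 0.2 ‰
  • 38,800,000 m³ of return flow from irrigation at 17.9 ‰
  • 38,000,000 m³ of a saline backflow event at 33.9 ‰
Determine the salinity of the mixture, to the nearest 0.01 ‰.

Total salt / total volume:
salt = 46,200,000×1.3 + 15,900,000×0.2 + 38,800,000×17.9 + 38,000,000×33.9 = 60,060,000 + 3,180,000 + 694,520,000 + 1,288,200,000 = 2,045,960,000
volume = 46,200,000 + 15,900,000 + 38,800,000 + 38,000,000 = 138,900,000 m³
S = 2,045,960,000 / 138,900,000 = 14.7297 ‰

14.73 ‰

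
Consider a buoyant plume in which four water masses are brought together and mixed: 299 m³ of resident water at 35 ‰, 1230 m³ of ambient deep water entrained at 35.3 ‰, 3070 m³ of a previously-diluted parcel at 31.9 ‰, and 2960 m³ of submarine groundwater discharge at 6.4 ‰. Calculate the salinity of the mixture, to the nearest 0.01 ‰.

Weighted by volume,
salt = 299×35 + 1,230×35.3 + 3,070×31.9 + 2,960×6.4 = 10,465 + 43,419 + 97,933 + 18,944 = 170,761
volume = 299 + 1,230 + 3,070 + 2,960 = 7,559 m³
S = 170,761 / 7,559 = 22.5904 ‰

22.59 ‰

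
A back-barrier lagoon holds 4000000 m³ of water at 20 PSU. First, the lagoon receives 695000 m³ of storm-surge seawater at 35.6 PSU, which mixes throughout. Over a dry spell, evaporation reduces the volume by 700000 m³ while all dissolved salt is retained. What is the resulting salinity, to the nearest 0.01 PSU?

26.22 PSU

After mixing: salt = 4,000,000×20 + 695,000×35.6 = 104,742,000; volume = 4,695,000 m³
After evaporation: salt unchanged = 104,742,000; volume = 4,695,000 − 700,000 = 3,995,000 m³
S = 104,742,000 / 3,995,000 = 26.2183 PSU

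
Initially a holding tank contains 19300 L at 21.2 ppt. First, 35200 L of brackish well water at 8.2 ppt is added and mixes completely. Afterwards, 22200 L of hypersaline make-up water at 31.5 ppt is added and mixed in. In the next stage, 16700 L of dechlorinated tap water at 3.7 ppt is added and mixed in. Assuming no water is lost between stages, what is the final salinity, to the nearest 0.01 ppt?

By conservation of dissolved salt,
Initial salt = 19,300×21.2 = 409,160
After stage 1: salt = 409,160 + 35,200×8.2 = 697,800; volume = 54,500 L; S = 12.804 ppt
After stage 2: salt = 697,800 + 22,200×31.5 = 1,397,100; volume = 76,700 L; S = 18.215 ppt
After stage 3: salt = 1,397,100 + 16,700×3.7 = 1,458,890; volume = 93,400 L
S = 1,458,890 / 93,400 = 15.6198 ppt

15.62 ppt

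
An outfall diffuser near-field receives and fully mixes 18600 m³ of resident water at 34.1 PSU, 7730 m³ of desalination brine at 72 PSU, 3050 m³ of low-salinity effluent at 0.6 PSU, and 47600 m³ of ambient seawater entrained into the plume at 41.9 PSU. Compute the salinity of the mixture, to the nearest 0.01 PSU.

Weighted by volume,
salt = 18,600×34.1 + 7,730×72 + 3,050×0.6 + 47,600×41.9 = 634,260 + 556,560 + 1,830 + 1,994,440 = 3,187,090
volume = 18,600 + 7,730 + 3,050 + 47,600 = 76,980 m³
S = 3,187,090 / 76,980 = 41.4015 PSU

41.40 PSU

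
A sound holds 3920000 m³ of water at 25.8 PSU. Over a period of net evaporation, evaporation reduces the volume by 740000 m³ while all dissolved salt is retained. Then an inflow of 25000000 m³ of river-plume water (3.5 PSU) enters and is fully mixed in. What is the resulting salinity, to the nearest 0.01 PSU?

After evaporation: salt = 3,920,000×25.8 = 101,136,000; volume = 3,920,000 − 740,000 = 3,180,000 m³
After mixing: salt = 101,136,000 + 25,000,000×3.5 = 188,636,000; volume = 3,180,000 + 25,000,000 = 28,180,000 m³
S = 188,636,000 / 28,180,000 = 6.694 PSU

6.69 PSU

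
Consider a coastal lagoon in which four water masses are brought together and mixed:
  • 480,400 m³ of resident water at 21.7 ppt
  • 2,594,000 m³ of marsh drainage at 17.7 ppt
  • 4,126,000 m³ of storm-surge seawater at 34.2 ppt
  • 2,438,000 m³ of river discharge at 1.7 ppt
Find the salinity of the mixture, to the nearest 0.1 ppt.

20.9 ppt

Mass of salt is conserved:
salt = 480,400×21.7 + 2,594,000×17.7 + 4,126,000×34.2 + 2,438,000×1.7 = 10,424,680 + 45,913,800 + 141,109,200 + 4,144,600 = 201,592,280
volume = 480,400 + 2,594,000 + 4,126,000 + 2,438,000 = 9,638,400 m³
S = 201,592,280 / 9,638,400 = 20.916 ppt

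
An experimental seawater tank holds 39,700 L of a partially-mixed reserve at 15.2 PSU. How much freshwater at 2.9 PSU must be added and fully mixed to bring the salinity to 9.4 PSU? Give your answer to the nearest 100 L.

Salt balance: 39,700×15.2 + V×2.9 = (39,700+V)×9.4
603,440 + 2.9V = 373,180 + 9.4V
230,260 = 6.5V
V = 35,424.62 L

35400 L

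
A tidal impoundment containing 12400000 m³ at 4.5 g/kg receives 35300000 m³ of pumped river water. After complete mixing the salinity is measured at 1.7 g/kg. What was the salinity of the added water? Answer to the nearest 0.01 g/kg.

Salt balance: 12,400,000×4.5 + 35,300,000×S = 47,700,000×1.7
55,800,000 + 35,300,000·S = 81,090,000
S = (81,090,000 − 55,800,000) / 35,300,000 = 0.7164 g/kg

0.72 g/kg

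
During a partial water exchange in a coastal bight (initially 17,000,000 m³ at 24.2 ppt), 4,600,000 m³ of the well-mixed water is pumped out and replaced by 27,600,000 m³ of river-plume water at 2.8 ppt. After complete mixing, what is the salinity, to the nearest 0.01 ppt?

Remaining after removal: 12,400,000 m³ at 24.2 ppt (salt = 300,080,000)
After addition: salt = 300,080,000 + 27,600,000×2.8 = 377,360,000; volume = 40,000,000 m³
S = 377,360,000 / 40,000,000 = 9.434 ppt

9.43 ppt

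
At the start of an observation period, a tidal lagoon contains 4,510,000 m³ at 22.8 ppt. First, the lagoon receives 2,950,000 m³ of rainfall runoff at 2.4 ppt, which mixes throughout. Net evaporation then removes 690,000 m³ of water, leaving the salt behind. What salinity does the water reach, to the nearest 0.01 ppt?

After mixing: salt = 4,510,000×22.8 + 2,950,000×2.4 = 109,908,000; volume = 7,460,000 m³
After evaporation: salt unchanged = 109,908,000; volume = 7,460,000 − 690,000 = 6,770,000 m³
S = 109,908,000 / 6,770,000 = 16.2346 ppt

16.23 ppt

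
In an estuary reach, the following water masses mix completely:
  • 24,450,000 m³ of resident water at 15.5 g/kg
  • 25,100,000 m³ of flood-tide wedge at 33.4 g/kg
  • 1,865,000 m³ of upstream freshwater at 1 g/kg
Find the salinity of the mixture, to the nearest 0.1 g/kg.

23.7 g/kg

By conservation of dissolved salt,
salt = 24,450,000×15.5 + 25,100,000×33.4 + 1,865,000×1 = 378,975,000 + 838,340,000 + 1,865,000 = 1,219,180,000
volume = 24,450,000 + 25,100,000 + 1,865,000 = 51,415,000 m³
S = 1,219,180,000 / 51,415,000 = 23.713 g/kg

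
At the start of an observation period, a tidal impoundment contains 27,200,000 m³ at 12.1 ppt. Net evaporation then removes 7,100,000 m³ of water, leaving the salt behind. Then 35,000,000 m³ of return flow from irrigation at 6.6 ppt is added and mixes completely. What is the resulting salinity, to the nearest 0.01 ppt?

After evaporation: salt = 27,200,000×12.1 = 329,120,000; volume = 27,200,000 − 7,100,000 = 20,100,000 m³
After mixing: salt = 329,120,000 + 35,000,000×6.6 = 560,120,000; volume = 20,100,000 + 35,000,000 = 55,100,000 m³
S = 560,120,000 / 55,100,000 = 10.1655 ppt

10.17 ppt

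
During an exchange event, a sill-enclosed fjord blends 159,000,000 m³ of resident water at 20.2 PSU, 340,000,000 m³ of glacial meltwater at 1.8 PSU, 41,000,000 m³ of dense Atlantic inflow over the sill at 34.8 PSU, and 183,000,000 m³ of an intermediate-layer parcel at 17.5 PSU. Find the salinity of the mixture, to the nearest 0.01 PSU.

By conservation of dissolved salt,
salt = 159,000,000×20.2 + 340,000,000×1.8 + 41,000,000×34.8 + 183,000,000×17.5 = 3,211,800,000 + 612,000,000 + 1,426,800,000 + 3,202,500,000 = 8,453,100,000
volume = 159,000,000 + 340,000,000 + 41,000,000 + 183,000,000 = 723,000,000 m³
S = 8,453,100,000 / 723,000,000 = 11.6917 PSU

11.69 PSU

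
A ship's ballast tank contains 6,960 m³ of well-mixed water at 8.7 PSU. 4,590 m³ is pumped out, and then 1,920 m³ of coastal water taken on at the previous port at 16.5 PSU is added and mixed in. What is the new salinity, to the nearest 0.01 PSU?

12.19 PSU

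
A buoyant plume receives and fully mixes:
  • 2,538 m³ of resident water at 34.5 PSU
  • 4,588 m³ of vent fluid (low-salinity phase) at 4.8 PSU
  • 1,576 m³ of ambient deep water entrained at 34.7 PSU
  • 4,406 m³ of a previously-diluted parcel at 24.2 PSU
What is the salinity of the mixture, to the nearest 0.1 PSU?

By conservation of dissolved salt,
salt = 2,538×34.5 + 4,588×4.8 + 1,576×34.7 + 4,406×24.2 = 87,561 + 22,022.4 + 54,687.2 + 106,625.2 = 270,895.8
volume = 2,538 + 4,588 + 1,576 + 4,406 = 13,108 m³
S = 270,895.8 / 13,108 = 20.666 PSU

20.7 PSU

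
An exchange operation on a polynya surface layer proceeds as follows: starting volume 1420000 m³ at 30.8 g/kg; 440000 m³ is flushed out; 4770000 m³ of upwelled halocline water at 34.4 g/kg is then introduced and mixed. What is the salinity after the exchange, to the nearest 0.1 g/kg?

33.8 g/kg

Remaining after removal: 980,000 m³ at 30.8 g/kg (salt = 30,184,000)
After addition: salt = 30,184,000 + 4,770,000×34.4 = 194,272,000; volume = 5,750,000 m³
S = 194,272,000 / 5,750,000 = 33.7864 g/kg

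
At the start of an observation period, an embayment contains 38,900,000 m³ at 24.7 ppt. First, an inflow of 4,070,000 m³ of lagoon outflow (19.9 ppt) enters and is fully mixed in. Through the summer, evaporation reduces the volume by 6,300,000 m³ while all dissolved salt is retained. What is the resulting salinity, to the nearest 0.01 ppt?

28.41 ppt

After mixing: salt = 38,900,000×24.7 + 4,070,000×19.9 = 1,041,823,000; volume = 42,970,000 m³
After evaporation: salt unchanged = 1,041,823,000; volume = 42,970,000 − 6,300,000 = 36,670,000 m³
S = 1,041,823,000 / 36,670,000 = 28.4108 ppt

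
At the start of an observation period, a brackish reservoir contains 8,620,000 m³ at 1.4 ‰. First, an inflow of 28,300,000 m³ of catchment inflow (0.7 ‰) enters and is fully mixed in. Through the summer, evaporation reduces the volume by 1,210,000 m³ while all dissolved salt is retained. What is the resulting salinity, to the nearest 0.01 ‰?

After mixing: salt = 8,620,000×1.4 + 28,300,000×0.7 = 31,878,000; volume = 36,920,000 m³
After evaporation: salt unchanged = 31,878,000; volume = 36,920,000 − 1,210,000 = 35,710,000 m³
S = 31,878,000 / 35,710,000 = 0.8927 ‰

0.89 ‰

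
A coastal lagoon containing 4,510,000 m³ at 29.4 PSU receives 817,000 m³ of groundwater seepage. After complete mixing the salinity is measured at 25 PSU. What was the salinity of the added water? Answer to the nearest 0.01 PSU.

0.71 PSU

Salt balance: 4,510,000×29.4 + 817,000×S = 5,327,000×25
132,594,000 + 817,000·S = 133,175,000
S = (133,175,000 − 132,594,000) / 817,000 = 0.7111 PSU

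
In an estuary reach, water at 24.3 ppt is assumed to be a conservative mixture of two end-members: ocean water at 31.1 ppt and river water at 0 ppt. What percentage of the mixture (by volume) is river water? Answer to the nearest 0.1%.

Let f be the freshwater fraction. Salt balance per unit volume:
f×0 + (1−f)×31.1 = 24.3
f = (31.1 − 24.3) / (31.1 − 0) = 6.8/31.1 = 0.2186

21.9%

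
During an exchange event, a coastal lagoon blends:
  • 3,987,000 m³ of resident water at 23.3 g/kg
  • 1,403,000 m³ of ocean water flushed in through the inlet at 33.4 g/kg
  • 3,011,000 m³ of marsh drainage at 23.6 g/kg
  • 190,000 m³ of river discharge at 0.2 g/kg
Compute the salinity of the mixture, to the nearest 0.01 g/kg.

24.54 g/kg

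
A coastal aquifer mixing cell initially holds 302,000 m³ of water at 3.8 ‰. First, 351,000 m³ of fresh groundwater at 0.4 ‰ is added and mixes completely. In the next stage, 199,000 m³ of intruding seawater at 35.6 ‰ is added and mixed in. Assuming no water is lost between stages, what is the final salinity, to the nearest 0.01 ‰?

9.83 ‰

Total salt / total volume:
Initial salt = 302,000×3.8 = 1,147,600
After stage 1: salt = 1,147,600 + 351,000×0.4 = 1,288,000; volume = 653,000 m³; S = 1.972 ‰
After stage 2: salt = 1,288,000 + 199,000×35.6 = 8,372,400; volume = 852,000 m³
S = 8,372,400 / 852,000 = 9.8268 ‰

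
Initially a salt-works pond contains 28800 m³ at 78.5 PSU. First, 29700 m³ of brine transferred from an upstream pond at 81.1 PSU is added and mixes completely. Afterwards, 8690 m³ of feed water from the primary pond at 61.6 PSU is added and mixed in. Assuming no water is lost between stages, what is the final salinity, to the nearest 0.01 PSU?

77.46 PSU

By conservation of dissolved salt,
Initial salt = 28,800×78.5 = 2,260,800
After stage 1: salt = 2,260,800 + 29,700×81.1 = 4,669,470; volume = 58,500 m³; S = 79.82 PSU
After stage 2: salt = 4,669,470 + 8,690×61.6 = 5,204,774; volume = 67,190 m³
S = 5,204,774 / 67,190 = 77.4635 PSU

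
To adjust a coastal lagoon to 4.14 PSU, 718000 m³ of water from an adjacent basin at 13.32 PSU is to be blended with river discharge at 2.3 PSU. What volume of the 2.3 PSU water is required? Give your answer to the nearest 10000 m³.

Salt balance: 718,000×13.32 + V×2.3 = (718,000+V)×4.14
9,563,760 + 2.3V = 2,972,520 + 4.14V
6,591,240 = 1.84V
V = 3,582,195.65 m³

3580000 m³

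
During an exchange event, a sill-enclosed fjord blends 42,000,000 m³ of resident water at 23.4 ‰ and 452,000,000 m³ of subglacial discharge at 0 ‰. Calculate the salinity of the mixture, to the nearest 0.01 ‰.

By conservation of dissolved salt,
salt = 42,000,000×23.4 + 452,000,000×0 = 982,800,000 + 0 = 982,800,000
volume = 42,000,000 + 452,000,000 = 494,000,000 m³
S = 982,800,000 / 494,000,000 = 1.9895 ‰

1.99 ‰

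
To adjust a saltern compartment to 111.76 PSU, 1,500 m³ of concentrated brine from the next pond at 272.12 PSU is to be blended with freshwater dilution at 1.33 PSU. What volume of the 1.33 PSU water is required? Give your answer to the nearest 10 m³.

2180 m³

Salt balance: 1,500×272.12 + V×1.33 = (1,500+V)×111.76
408,180 + 1.33V = 167,640 + 111.76V
240,540 = 110.43V
V = 2,178.21 m³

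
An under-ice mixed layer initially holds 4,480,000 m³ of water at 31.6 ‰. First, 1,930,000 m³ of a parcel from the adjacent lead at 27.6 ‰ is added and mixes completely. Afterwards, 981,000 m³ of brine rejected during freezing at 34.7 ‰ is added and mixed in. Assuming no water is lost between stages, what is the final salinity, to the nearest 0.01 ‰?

Weighted by volume,
Initial salt = 4,480,000×31.6 = 141,568,000
After stage 1: salt = 141,568,000 + 1,930,000×27.6 = 194,836,000; volume = 6,410,000 m³; S = 30.396 ‰
After stage 2: salt = 194,836,000 + 981,000×34.7 = 228,876,700; volume = 7,391,000 m³
S = 228,876,700 / 7,391,000 = 30.9669 ‰

30.97 ‰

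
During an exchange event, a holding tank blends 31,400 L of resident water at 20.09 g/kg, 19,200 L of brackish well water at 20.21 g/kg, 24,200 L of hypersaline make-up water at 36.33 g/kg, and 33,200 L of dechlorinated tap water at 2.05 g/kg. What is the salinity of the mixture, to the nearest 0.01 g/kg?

18.20 g/kg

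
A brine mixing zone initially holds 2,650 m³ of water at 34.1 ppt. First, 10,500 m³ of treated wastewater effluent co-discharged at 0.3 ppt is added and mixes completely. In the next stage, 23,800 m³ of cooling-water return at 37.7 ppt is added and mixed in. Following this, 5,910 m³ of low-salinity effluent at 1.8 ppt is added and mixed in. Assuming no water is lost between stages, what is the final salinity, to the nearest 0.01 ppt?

Mass of salt is conserved:
Initial salt = 2,650×34.1 = 90,365
After stage 1: salt = 90,365 + 10,500×0.3 = 93,515; volume = 13,150 m³; S = 7.111 ppt
After stage 2: salt = 93,515 + 23,800×37.7 = 990,775; volume = 36,950 m³; S = 26.814 ppt
After stage 3: salt = 990,775 + 5,910×1.8 = 1,001,413; volume = 42,860 m³
S = 1,001,413 / 42,860 = 23.3647 ppt

23.36 ppt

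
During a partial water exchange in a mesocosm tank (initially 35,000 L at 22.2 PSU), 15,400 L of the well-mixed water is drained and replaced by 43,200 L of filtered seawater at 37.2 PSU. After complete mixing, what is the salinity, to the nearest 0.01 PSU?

Remaining after removal: 19,600 L at 22.2 PSU (salt = 435,120)
After addition: salt = 435,120 + 43,200×37.2 = 2,042,160; volume = 62,800 L
S = 2,042,160 / 62,800 = 32.5185 PSU

32.52 PSU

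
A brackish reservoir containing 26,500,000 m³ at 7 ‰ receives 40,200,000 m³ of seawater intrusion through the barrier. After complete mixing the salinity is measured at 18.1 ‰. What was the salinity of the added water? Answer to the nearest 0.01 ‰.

Salt balance: 26,500,000×7 + 40,200,000×S = 66,700,000×18.1
185,500,000 + 40,200,000·S = 1,207,270,000
S = (1,207,270,000 − 185,500,000) / 40,200,000 = 25.4172 ‰

25.42 ‰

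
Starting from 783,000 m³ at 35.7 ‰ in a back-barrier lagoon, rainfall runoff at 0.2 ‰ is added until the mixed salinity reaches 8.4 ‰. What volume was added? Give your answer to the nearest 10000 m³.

2610000 m³

Salt balance: 783,000×35.7 + V×0.2 = (783,000+V)×8.4
27,953,100 + 0.2V = 6,577,200 + 8.4V
21,375,900 = 8.2V
V = 2,606,817.07 m³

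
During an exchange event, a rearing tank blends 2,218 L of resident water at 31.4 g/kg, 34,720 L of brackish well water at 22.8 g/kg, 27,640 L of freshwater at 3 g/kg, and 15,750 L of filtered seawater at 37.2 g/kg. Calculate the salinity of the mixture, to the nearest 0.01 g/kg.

Conserving salt mass:
salt = 2,218×31.4 + 34,720×22.8 + 27,640×3 + 15,750×37.2 = 69,645.2 + 791,616 + 82,920 + 585,900 = 1,530,081.2
volume = 2,218 + 34,720 + 27,640 + 15,750 = 80,328 L
S = 1,530,081.2 / 80,328 = 19.0479 g/kg

19.05 g/kg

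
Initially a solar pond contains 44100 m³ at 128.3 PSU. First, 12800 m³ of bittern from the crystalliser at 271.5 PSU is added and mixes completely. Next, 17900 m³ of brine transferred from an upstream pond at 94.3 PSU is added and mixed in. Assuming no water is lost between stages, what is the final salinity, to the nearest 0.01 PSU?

144.67 PSU

Conserving salt mass:
Initial salt = 44,100×128.3 = 5,658,030
After stage 1: salt = 5,658,030 + 12,800×271.5 = 9,133,230; volume = 56,900 m³; S = 160.514 PSU
After stage 2: salt = 9,133,230 + 17,900×94.3 = 10,821,200; volume = 74,800 m³
S = 10,821,200 / 74,800 = 144.6684 PSU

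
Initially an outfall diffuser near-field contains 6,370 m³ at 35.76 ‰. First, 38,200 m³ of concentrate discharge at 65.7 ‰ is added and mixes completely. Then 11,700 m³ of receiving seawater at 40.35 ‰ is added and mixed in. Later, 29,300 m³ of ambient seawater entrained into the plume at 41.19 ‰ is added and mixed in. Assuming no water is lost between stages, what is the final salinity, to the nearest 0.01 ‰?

51.61 ‰

Conserving salt mass:
Initial salt = 6,370×35.76 = 227,791.2
After stage 1: salt = 227,791.2 + 38,200×65.7 = 2,737,531.2; volume = 44,570 m³; S = 61.421 ‰
After stage 2: salt = 2,737,531.2 + 11,700×40.35 = 3,209,626.2; volume = 56,270 m³; S = 57.04 ‰
After stage 3: salt = 3,209,626.2 + 29,300×41.19 = 4,416,493.2; volume = 85,570 m³
S = 4,416,493.2 / 85,570 = 51.6126 ‰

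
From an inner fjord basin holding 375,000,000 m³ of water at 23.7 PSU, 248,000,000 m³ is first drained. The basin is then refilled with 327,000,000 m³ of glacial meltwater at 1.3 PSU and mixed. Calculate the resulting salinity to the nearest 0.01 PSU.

7.57 PSU

Remaining after removal: 127,000,000 m³ at 23.7 PSU (salt = 3,009,900,000)
After addition: salt = 3,009,900,000 + 327,000,000×1.3 = 3,435,000,000; volume = 454,000,000 m³
S = 3,435,000,000 / 454,000,000 = 7.5661 PSU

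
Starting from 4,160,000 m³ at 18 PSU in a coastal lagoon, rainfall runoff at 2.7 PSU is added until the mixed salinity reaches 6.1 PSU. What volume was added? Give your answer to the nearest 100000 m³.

Salt balance: 4,160,000×18 + V×2.7 = (4,160,000+V)×6.1
74,880,000 + 2.7V = 25,376,000 + 6.1V
49,504,000 = 3.4V
V = 14,560,000 m³

14600000 m³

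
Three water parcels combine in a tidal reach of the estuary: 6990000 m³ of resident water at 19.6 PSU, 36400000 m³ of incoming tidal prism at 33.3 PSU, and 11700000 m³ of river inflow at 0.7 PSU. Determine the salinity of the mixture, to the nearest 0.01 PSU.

Salt balance:
salt = 6,990,000×19.6 + 36,400,000×33.3 + 11,700,000×0.7 = 137,004,000 + 1,212,120,000 + 8,190,000 = 1,357,314,000
volume = 6,990,000 + 36,400,000 + 11,700,000 = 55,090,000 m³
S = 1,357,314,000 / 55,090,000 = 24.6381 PSU

24.64 PSU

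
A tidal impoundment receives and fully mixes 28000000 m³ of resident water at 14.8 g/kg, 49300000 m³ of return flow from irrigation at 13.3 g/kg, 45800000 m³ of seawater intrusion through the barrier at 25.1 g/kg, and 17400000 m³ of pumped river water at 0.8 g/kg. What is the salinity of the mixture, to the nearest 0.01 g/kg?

15.90 g/kg

Total salt / total volume:
salt = 28,000,000×14.8 + 49,300,000×13.3 + 45,800,000×25.1 + 17,400,000×0.8 = 414,400,000 + 655,690,000 + 1,149,580,000 + 13,920,000 = 2,233,590,000
volume = 28,000,000 + 49,300,000 + 45,800,000 + 17,400,000 = 140,500,000 m³
S = 2,233,590,000 / 140,500,000 = 15.8974 g/kg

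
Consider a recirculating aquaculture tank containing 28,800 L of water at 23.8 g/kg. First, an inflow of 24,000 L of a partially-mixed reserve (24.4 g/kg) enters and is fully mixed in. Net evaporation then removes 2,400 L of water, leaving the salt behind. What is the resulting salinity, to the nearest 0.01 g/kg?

25.22 g/kg

After mixing: salt = 28,800×23.8 + 24,000×24.4 = 1,271,040; volume = 52,800 L
After evaporation: salt unchanged = 1,271,040; volume = 52,800 − 2,400 = 50,400 L
S = 1,271,040 / 50,400 = 25.219 g/kg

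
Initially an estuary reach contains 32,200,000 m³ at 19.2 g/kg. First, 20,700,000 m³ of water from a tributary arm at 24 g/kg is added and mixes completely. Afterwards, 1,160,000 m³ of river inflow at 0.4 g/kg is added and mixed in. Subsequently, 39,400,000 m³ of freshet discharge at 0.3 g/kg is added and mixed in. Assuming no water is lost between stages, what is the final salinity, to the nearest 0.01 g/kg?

12.06 g/kg

Conserving salt mass:
Initial salt = 32,200,000×19.2 = 618,240,000
After stage 1: salt = 618,240,000 + 20,700,000×24 = 1,115,040,000; volume = 52,900,000 m³; S = 21.078 g/kg
After stage 2: salt = 1,115,040,000 + 1,160,000×0.4 = 1,115,504,000; volume = 54,060,000 m³; S = 20.635 g/kg
After stage 3: salt = 1,115,504,000 + 39,400,000×0.3 = 1,127,324,000; volume = 93,460,000 m³
S = 1,127,324,000 / 93,460,000 = 12.0621 g/kg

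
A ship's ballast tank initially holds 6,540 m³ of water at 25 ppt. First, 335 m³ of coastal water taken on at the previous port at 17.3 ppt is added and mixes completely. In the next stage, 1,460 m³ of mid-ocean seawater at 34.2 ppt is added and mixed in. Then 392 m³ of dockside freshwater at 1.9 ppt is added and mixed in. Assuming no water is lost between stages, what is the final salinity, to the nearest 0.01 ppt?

Mass of salt is conserved:
Initial salt = 6,540×25 = 163,500
After stage 1: salt = 163,500 + 335×17.3 = 169,295.5; volume = 6,875 m³; S = 24.625 ppt
After stage 2: salt = 169,295.5 + 1,460×34.2 = 219,227.5; volume = 8,335 m³; S = 26.302 ppt
After stage 3: salt = 219,227.5 + 392×1.9 = 219,972.3; volume = 8,727 m³
S = 219,972.3 / 8,727 = 25.2059 ppt

25.21 ppt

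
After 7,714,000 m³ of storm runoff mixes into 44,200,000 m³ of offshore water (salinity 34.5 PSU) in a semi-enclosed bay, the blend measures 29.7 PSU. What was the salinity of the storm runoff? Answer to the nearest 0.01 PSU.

2.20 PSU

Salt balance: 44,200,000×34.5 + 7,714,000×S = 51,914,000×29.7
1,524,900,000 + 7,714,000·S = 1,541,845,800
S = (1,541,845,800 − 1,524,900,000) / 7,714,000 = 2.1968 PSU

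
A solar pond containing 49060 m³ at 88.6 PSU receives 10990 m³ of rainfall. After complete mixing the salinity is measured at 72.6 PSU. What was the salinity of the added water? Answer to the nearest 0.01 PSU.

1.18 PSU

Salt balance: 49,060×88.6 + 10,990×S = 60,050×72.6
4,346,716 + 10,990·S = 4,359,630
S = (4,359,630 − 4,346,716) / 10,990 = 1.1751 PSU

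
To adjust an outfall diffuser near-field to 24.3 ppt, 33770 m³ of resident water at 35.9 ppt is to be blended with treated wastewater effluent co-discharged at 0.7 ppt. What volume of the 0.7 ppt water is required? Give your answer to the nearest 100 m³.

16600 m³

Salt balance: 33,770×35.9 + V×0.7 = (33,770+V)×24.3
1,212,343 + 0.7V = 820,611 + 24.3V
391,732 = 23.6V
V = 16,598.81 m³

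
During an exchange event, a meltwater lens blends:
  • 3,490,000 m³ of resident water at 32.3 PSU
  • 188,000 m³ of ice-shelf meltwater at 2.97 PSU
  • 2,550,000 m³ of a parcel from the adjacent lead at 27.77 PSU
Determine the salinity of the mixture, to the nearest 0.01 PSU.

29.56 PSU

Salt balance:
salt = 3,490,000×32.3 + 188,000×2.97 + 2,550,000×27.77 = 112,727,000 + 558,360 + 70,813,500 = 184,098,860
volume = 3,490,000 + 188,000 + 2,550,000 = 6,228,000 m³
S = 184,098,860 / 6,228,000 = 29.5599 PSU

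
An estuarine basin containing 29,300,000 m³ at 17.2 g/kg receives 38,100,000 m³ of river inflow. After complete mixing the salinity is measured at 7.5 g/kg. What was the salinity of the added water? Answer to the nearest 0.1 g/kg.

0.0 g/kg

Salt balance: 29,300,000×17.2 + 38,100,000×S = 67,400,000×7.5
503,960,000 + 38,100,000·S = 505,500,000
S = (505,500,000 − 503,960,000) / 38,100,000 = 0.0404 g/kg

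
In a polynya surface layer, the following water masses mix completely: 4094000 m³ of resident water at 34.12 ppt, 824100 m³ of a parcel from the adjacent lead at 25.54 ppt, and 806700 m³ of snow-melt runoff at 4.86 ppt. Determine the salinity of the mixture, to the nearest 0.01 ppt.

Salt balance:
salt = 4,094,000×34.12 + 824,100×25.54 + 806,700×4.86 = 139,687,280 + 21,047,514 + 3,920,562 = 164,655,356
volume = 4,094,000 + 824,100 + 806,700 = 5,724,800 m³
S = 164,655,356 / 5,724,800 = 28.7618 ppt

28.76 ppt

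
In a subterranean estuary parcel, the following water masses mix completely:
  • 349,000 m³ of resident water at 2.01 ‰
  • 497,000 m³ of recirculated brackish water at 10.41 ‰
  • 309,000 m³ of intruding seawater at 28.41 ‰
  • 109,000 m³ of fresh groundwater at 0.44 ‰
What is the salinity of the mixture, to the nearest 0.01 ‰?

11.63 ‰

By conservation of dissolved salt,
salt = 349,000×2.01 + 497,000×10.41 + 309,000×28.41 + 109,000×0.44 = 701,490 + 5,173,770 + 8,778,690 + 47,960 = 14,701,910
volume = 349,000 + 497,000 + 309,000 + 109,000 = 1,264,000 m³
S = 14,701,910 / 1,264,000 = 11.6313 ‰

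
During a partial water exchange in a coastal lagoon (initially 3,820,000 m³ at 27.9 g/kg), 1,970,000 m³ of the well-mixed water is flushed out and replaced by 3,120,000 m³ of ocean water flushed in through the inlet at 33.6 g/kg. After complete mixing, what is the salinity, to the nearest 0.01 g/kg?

Remaining after removal: 1,850,000 m³ at 27.9 g/kg (salt = 51,615,000)
After addition: salt = 51,615,000 + 3,120,000×33.6 = 156,447,000; volume = 4,970,000 m³
S = 156,447,000 / 4,970,000 = 31.4783 g/kg

31.48 g/kg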